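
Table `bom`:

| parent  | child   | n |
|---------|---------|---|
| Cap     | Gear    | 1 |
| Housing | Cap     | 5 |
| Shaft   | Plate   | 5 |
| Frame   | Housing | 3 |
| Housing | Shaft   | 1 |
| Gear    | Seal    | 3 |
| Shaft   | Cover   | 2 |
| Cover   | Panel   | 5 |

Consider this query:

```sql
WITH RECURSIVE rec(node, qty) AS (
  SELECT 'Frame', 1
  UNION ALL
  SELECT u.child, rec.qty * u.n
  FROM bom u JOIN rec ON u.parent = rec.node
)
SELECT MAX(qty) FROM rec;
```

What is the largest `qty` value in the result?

45

Base: (Frame, qty=1).
Iteration 1: components of {Frame} -> Housing = 1*3 = 3.
Iteration 2: components of {Housing} -> Cap = 3*5 = 15, Shaft = 3*1 = 3.
Iteration 3: components of {Cap,Shaft} -> Cover = 3*2 = 6, Gear = 15*1 = 15, Plate = 3*5 = 15.
Iteration 4: components of {Cover,Gear,Plate} -> Panel = 6*5 = 30, Seal = 15*3 = 45.
Iteration 5: no further components; recursion stops.
qty values: 1, 3, 15, 3, 15, 15, 6, 45, 30; the maximum is 45.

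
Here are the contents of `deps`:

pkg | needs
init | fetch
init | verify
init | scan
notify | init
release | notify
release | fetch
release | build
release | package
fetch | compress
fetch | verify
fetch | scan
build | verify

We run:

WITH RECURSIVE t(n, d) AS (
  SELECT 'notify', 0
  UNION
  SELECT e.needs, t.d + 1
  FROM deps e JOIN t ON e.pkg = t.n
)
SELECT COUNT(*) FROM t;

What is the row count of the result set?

8

Base: (notify, d=0).
Iteration 1: edges from {notify} -> (init, d=1).
Iteration 2: edges from {init} -> (fetch, d=2), (scan, d=2), (verify, d=2).
Iteration 3: edges from {fetch,scan,verify} -> (compress, d=3), (scan, d=3), (verify, d=3).
Iteration 4: no outgoing edges from {compress,scan,verify}; recursion stops.
Total rows emitted: 8.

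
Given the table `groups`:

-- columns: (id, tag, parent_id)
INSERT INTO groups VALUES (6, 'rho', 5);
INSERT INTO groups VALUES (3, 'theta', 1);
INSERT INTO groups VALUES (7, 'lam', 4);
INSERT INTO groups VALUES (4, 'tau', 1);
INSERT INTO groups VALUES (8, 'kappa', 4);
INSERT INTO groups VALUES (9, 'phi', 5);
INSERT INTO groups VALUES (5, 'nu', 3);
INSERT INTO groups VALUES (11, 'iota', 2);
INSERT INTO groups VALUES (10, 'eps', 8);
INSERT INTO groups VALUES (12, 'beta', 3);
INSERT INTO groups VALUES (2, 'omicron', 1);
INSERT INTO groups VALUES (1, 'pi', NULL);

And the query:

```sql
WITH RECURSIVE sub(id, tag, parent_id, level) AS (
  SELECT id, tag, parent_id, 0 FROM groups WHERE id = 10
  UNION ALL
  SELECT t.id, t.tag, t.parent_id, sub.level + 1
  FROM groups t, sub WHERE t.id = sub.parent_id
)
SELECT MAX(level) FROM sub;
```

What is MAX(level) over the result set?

3

Base: id=10 (eps), parent_id=8, level 0.
Iteration 1: join on id=8 -> kappa (id 8, parent_id=4, level 1).
Iteration 2: join on id=4 -> tau (id 4, parent_id=1, level 2).
Iteration 3: join on id=1 -> pi (id 1, parent_id=NULL, level 3).
Iteration 4: parent_id is NULL; no match; recursion stops.
level values: 0, 1, 2, 3; the maximum is 3.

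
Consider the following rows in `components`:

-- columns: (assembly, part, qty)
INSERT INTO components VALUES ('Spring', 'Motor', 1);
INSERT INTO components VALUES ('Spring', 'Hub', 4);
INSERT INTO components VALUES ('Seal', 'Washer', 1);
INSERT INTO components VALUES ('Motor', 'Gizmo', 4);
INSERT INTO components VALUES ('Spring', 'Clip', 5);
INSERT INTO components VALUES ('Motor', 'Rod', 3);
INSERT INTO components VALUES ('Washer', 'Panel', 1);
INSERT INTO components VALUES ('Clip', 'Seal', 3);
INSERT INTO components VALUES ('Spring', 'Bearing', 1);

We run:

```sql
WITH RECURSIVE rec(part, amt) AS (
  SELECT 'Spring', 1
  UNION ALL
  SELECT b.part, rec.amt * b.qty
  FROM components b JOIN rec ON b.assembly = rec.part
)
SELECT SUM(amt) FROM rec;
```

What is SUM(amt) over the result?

Base: (Spring, amt=1).
Iteration 1: components of {Spring} -> Bearing = 1*1 = 1, Clip = 1*5 = 5, Hub = 1*4 = 4, Motor = 1*1 = 1.
Iteration 2: components of {Bearing,Clip,Hub,Motor} -> Gizmo = 1*4 = 4, Rod = 1*3 = 3, Seal = 5*3 = 15.
Iteration 3: components of {Gizmo,Rod,Seal} -> Washer = 15*1 = 15.
Iteration 4: components of {Washer} -> Panel = 15*1 = 15.
Iteration 5: no further components; recursion stops.
SUM(amt) = 1 + 5 + 1 + 4 + 1 + 15 + 3 + 4 + 15 + 15 = 64.

64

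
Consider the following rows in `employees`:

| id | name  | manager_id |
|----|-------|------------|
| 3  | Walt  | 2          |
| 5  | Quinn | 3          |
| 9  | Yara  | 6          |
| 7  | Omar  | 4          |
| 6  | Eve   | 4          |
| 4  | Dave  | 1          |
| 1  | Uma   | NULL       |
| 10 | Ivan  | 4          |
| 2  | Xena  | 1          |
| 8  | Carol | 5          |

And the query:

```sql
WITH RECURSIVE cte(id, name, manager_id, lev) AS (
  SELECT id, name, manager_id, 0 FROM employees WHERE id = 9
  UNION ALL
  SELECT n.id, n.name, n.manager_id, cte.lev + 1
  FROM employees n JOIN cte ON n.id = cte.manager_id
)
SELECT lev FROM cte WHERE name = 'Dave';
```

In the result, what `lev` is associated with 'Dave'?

2

Base: id=9 (Yara), manager_id=6, lev 0.
Iteration 1: join on id=6 -> Eve (id 6, manager_id=4, lev 1).
Iteration 2: join on id=4 -> Dave (id 4, manager_id=1, lev 2).
Iteration 3: join on id=1 -> Uma (id 1, manager_id=NULL, lev 3).
Iteration 4: manager_id is NULL; no match; recursion stops.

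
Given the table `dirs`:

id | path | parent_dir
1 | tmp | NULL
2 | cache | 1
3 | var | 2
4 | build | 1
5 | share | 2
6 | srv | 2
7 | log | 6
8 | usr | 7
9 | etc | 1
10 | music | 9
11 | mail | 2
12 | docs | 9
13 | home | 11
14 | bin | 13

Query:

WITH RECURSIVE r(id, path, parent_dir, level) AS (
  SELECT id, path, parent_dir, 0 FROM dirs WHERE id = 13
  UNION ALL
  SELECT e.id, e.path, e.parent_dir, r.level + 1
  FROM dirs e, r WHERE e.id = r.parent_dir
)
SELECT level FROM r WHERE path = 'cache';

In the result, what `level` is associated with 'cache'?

2

Base: id=13 (home), parent_dir=11, level 0.
Iteration 1: join on id=11 -> mail (id 11, parent_dir=2, level 1).
Iteration 2: join on id=2 -> cache (id 2, parent_dir=1, level 2).
Iteration 3: join on id=1 -> tmp (id 1, parent_dir=NULL, level 3).
Iteration 4: parent_dir is NULL; no match; recursion stops.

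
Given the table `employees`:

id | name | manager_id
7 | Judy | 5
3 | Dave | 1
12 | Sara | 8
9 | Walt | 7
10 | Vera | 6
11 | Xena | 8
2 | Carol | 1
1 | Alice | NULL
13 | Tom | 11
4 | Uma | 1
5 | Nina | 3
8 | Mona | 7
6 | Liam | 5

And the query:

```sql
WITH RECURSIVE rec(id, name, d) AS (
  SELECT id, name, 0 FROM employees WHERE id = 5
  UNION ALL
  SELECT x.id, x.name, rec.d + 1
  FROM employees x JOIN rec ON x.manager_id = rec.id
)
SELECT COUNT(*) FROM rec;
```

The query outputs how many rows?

Base: id=5 (Nina) at d 0.
Iteration 1: rows with manager_id in {5} -> Liam (id 6, d 1), Judy (id 7, d 1).
Iteration 2: rows with manager_id in {6,7} -> Mona (id 8, d 2), Walt (id 9, d 2), Vera (id 10, d 2).
Iteration 3: rows with manager_id in {8,9,10} -> Xena (id 11, d 3), Sara (id 12, d 3).
Iteration 4: rows with manager_id in {11,12} -> Tom (id 13, d 4).
Iteration 5: no rows with manager_id in {13}; recursion stops.
Total rows emitted: 9.

9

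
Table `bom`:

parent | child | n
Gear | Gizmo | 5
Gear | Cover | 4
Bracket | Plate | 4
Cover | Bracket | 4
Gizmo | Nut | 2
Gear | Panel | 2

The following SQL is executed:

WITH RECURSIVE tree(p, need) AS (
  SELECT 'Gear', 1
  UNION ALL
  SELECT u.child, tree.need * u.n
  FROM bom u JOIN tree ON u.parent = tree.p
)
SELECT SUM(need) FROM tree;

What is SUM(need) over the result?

102

Base: (Gear, need=1).
Iteration 1: components of {Gear} -> Cover = 1*4 = 4, Gizmo = 1*5 = 5, Panel = 1*2 = 2.
Iteration 2: components of {Cover,Gizmo,Panel} -> Bracket = 4*4 = 16, Nut = 5*2 = 10.
Iteration 3: components of {Bracket,Nut} -> Plate = 16*4 = 64.
Iteration 4: no further components; recursion stops.
SUM(need) = 1 + 4 + 5 + 2 + 16 + 10 + 64 = 102.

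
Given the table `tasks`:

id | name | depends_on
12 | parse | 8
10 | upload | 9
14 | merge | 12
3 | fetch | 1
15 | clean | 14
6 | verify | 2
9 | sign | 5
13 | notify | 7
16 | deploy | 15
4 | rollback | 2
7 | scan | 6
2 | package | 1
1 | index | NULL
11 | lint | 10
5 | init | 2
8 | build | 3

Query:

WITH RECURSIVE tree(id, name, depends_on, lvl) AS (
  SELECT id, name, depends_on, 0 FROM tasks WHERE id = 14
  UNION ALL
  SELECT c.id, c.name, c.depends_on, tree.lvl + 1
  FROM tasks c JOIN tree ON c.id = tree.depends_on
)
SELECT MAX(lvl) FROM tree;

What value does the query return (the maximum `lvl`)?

4

Base: id=14 (merge), depends_on=12, lvl 0.
Iteration 1: join on id=12 -> parse (id 12, depends_on=8, lvl 1).
Iteration 2: join on id=8 -> build (id 8, depends_on=3, lvl 2).
Iteration 3: join on id=3 -> fetch (id 3, depends_on=1, lvl 3).
Iteration 4: join on id=1 -> index (id 1, depends_on=NULL, lvl 4).
Iteration 5: depends_on is NULL; no match; recursion stops.
lvl values: 0, 1, 2, 3, 4; the maximum is 4.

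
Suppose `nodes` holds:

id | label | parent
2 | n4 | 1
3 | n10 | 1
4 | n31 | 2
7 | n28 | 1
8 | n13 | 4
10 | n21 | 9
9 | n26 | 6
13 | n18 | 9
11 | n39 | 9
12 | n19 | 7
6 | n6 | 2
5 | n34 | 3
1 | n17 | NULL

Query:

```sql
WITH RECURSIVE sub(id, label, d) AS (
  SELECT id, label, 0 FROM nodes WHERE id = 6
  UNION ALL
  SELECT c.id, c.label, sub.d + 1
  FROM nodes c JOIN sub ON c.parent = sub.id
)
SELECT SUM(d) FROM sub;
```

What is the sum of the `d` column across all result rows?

7

Base: id=6 (n6) at d 0.
Iteration 1: rows with parent in {6} -> n26 (id 9, d 1).
Iteration 2: rows with parent in {9} -> n21 (id 10, d 2), n39 (id 11, d 2), n18 (id 13, d 2).
Iteration 3: no rows with parent in {10,11,13}; recursion stops.
SUM(d) = 0 + 1 + 2 + 2 + 2 = 7.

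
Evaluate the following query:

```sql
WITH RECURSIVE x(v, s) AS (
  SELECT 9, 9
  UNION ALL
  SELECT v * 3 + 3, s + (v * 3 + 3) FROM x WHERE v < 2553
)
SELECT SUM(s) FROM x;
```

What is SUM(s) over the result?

17136

Base: v=9, s=9.
Iteration 1: 9 < 2553 holds -> v = 9 * 3 + 3 = 30, s = 9 + 30 = 39.
Iteration 2: 30 < 2553 holds -> v = 30 * 3 + 3 = 93, s = 39 + 93 = 132.
Iteration 3: 93 < 2553 holds -> v = 93 * 3 + 3 = 282, s = 132 + 282 = 414.
Iteration 4: 282 < 2553 holds -> v = 282 * 3 + 3 = 849, s = 414 + 849 = 1263.
Iteration 5: 849 < 2553 holds -> v = 849 * 3 + 3 = 2550, s = 1263 + 2550 = 3813.
Iteration 6: 2550 < 2553 holds -> v = 2550 * 3 + 3 = 7653, s = 3813 + 7653 = 11466.
Iteration 7: 7653 < 2553 fails; recursion stops.
SUM(s) = 9 + 39 + 132 + 414 + 1263 + 3813 + 11466 = 17136.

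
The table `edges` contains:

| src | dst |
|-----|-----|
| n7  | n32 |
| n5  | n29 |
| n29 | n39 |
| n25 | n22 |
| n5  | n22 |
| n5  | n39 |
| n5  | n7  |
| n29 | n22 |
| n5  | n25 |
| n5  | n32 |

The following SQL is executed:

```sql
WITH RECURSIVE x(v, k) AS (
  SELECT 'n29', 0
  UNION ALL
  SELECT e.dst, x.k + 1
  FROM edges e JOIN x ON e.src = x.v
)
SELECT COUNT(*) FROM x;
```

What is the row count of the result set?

Base: (n29, k=0).
Iteration 1: edges from {n29} -> (n22, k=1), (n39, k=1).
Iteration 2: no outgoing edges from {n22,n39}; recursion stops.
Total rows emitted: 3.

3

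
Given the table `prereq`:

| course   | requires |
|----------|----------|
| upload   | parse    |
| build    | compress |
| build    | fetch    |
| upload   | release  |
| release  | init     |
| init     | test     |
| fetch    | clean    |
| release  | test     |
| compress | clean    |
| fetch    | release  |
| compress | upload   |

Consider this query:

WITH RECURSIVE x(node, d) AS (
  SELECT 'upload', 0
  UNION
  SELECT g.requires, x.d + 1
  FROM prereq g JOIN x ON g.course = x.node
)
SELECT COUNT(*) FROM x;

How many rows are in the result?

6

Base: (upload, d=0).
Iteration 1: edges from {upload} -> (parse, d=1), (release, d=1).
Iteration 2: edges from {parse,release} -> (init, d=2), (test, d=2).
Iteration 3: edges from {init,test} -> (test, d=3).
Iteration 4: no outgoing edges from {test}; recursion stops.
Total rows emitted: 6.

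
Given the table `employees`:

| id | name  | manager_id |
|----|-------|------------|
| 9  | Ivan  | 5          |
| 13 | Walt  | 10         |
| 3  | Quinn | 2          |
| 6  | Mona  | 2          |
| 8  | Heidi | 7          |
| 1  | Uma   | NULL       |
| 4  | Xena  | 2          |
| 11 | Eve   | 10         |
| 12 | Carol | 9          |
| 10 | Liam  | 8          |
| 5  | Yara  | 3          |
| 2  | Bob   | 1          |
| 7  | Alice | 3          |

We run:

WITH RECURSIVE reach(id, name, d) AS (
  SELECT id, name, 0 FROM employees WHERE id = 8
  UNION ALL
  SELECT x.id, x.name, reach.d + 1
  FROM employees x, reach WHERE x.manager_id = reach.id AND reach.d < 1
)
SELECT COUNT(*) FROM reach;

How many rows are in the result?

Base: id=8 (Heidi) at d 0.
Iteration 1: rows with manager_id in {8} -> Liam (id 10, d 1).
Iteration 2: d < 1 fails for all current rows; recursion stops.
Total rows emitted: 2.

2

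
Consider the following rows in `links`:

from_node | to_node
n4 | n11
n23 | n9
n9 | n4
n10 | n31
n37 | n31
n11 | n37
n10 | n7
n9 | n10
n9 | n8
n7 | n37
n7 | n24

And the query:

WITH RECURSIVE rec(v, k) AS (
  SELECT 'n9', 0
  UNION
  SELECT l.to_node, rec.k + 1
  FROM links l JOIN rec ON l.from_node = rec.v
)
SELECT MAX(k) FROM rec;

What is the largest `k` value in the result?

4

Base: (n9, k=0).
Iteration 1: edges from {n9} -> (n10, k=1), (n4, k=1), (n8, k=1).
Iteration 2: edges from {n10,n4,n8} -> (n11, k=2), (n31, k=2), (n7, k=2).
Iteration 3: edges from {n11,n31,n7} -> (n24, k=3), (n37, k=3). [UNION drops 1 duplicate row(s)]
Iteration 4: edges from {n24,n37} -> (n31, k=4).
Iteration 5: no outgoing edges from {n31}; recursion stops.
k values: 0, 1, 1, 1, 2, 2, 2, 3, 3, 4; the maximum is 4.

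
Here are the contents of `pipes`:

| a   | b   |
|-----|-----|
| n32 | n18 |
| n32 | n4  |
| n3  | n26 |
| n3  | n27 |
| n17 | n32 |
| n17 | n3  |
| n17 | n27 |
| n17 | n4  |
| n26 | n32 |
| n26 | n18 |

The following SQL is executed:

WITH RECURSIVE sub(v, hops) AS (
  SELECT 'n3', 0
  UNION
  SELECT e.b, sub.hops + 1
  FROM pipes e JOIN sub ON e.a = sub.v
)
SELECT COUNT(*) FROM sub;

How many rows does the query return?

Base: (n3, hops=0).
Iteration 1: edges from {n3} -> (n26, hops=1), (n27, hops=1).
Iteration 2: edges from {n26,n27} -> (n18, hops=2), (n32, hops=2).
Iteration 3: edges from {n18,n32} -> (n18, hops=3), (n4, hops=3).
Iteration 4: no outgoing edges from {n18,n4}; recursion stops.
Total rows emitted: 7.

7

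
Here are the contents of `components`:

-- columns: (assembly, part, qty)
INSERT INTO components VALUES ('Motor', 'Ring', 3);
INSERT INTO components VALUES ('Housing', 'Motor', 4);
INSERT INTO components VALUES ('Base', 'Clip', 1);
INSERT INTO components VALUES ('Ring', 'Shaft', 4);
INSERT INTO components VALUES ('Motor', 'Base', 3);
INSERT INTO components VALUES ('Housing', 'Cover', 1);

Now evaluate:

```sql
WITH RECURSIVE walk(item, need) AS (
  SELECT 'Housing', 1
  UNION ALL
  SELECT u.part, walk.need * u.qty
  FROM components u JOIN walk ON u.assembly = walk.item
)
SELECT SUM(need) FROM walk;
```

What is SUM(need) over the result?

90

Base: (Housing, need=1).
Iteration 1: components of {Housing} -> Cover = 1*1 = 1, Motor = 1*4 = 4.
Iteration 2: components of {Cover,Motor} -> Base = 4*3 = 12, Ring = 4*3 = 12.
Iteration 3: components of {Base,Ring} -> Clip = 12*1 = 12, Shaft = 12*4 = 48.
Iteration 4: no further components; recursion stops.
SUM(need) = 1 + 1 + 4 + 12 + 12 + 48 + 12 = 90.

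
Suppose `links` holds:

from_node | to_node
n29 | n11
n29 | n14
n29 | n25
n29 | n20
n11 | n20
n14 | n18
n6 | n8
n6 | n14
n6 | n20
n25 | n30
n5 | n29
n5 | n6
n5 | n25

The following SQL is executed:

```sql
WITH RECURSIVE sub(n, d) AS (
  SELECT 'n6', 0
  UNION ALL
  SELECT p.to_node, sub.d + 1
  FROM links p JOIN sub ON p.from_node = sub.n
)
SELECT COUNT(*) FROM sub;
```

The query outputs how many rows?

5

Base: (n6, d=0).
Iteration 1: edges from {n6} -> (n14, d=1), (n20, d=1), (n8, d=1).
Iteration 2: edges from {n14,n20,n8} -> (n18, d=2).
Iteration 3: no outgoing edges from {n18}; recursion stops.
Total rows emitted: 5.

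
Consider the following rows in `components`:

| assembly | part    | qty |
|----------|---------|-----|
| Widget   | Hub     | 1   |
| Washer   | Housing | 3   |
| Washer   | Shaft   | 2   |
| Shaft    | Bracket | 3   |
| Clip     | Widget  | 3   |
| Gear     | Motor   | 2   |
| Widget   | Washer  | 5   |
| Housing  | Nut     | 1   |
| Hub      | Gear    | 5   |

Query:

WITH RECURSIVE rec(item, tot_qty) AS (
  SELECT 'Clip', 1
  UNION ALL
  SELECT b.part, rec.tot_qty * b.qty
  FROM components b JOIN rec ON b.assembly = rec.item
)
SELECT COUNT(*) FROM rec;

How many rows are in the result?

Base: (Clip, tot_qty=1).
Iteration 1: components of {Clip} -> Widget = 1*3 = 3.
Iteration 2: components of {Widget} -> Hub = 3*1 = 3, Washer = 3*5 = 15.
Iteration 3: components of {Hub,Washer} -> Gear = 3*5 = 15, Housing = 15*3 = 45, Shaft = 15*2 = 30.
Iteration 4: components of {Gear,Housing,Shaft} -> Bracket = 30*3 = 90, Motor = 15*2 = 30, Nut = 45*1 = 45.
Iteration 5: no further components; recursion stops.
Total rows emitted: 10.

10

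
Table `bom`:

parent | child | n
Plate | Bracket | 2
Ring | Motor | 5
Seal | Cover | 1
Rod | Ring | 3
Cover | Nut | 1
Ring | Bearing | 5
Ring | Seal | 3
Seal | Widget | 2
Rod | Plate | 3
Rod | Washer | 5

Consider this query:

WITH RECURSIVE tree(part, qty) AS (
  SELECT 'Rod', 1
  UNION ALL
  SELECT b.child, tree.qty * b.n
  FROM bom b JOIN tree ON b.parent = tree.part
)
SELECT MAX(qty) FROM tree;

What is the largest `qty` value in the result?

18

Base: (Rod, qty=1).
Iteration 1: components of {Rod} -> Plate = 1*3 = 3, Ring = 1*3 = 3, Washer = 1*5 = 5.
Iteration 2: components of {Plate,Ring,Washer} -> Bearing = 3*5 = 15, Bracket = 3*2 = 6, Motor = 3*5 = 15, Seal = 3*3 = 9.
Iteration 3: components of {Bearing,Bracket,Motor,Seal} -> Cover = 9*1 = 9, Widget = 9*2 = 18.
Iteration 4: components of {Cover,Widget} -> Nut = 9*1 = 9.
Iteration 5: no further components; recursion stops.
qty values: 1, 3, 5, 3, 6, 9, 15, 15, 18, 9, 9; the maximum is 18.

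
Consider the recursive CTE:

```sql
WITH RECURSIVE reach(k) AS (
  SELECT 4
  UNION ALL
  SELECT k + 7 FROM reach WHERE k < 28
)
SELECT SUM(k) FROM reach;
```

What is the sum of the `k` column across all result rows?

Base: k=4.
Iteration 1: 4 < 28 holds -> k = 4 + 7 = 11.
Iteration 2: 11 < 28 holds -> k = 11 + 7 = 18.
Iteration 3: 18 < 28 holds -> k = 18 + 7 = 25.
Iteration 4: 25 < 28 holds -> k = 25 + 7 = 32.
Iteration 5: 32 < 28 fails; recursion stops.
SUM(k) = 4 + 11 + 18 + 25 + 32 = 90.

90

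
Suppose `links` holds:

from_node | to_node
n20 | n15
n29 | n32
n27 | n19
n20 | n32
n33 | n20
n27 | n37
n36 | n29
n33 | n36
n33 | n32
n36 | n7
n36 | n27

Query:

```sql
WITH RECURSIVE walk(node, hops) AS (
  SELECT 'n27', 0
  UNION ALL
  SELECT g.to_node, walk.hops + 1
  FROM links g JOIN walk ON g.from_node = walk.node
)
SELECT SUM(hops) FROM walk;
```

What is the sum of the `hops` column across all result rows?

Base: (n27, hops=0).
Iteration 1: edges from {n27} -> (n19, hops=1), (n37, hops=1).
Iteration 2: no outgoing edges from {n19,n37}; recursion stops.
SUM(hops) = 0 + 1 + 1 = 2.

2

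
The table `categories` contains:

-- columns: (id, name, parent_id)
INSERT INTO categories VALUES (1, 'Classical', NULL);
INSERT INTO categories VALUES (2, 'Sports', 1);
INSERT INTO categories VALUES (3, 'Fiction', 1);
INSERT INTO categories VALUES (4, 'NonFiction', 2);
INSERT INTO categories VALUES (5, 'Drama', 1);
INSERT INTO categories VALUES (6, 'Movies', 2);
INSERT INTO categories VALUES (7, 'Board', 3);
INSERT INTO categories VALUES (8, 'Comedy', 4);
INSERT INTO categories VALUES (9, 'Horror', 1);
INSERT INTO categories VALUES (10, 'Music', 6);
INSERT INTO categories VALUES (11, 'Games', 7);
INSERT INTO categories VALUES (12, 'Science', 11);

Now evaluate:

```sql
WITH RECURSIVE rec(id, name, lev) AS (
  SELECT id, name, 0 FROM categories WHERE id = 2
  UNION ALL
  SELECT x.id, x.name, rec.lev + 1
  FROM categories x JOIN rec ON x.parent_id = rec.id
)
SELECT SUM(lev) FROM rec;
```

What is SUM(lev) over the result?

6

Base: id=2 (Sports) at lev 0.
Iteration 1: rows with parent_id in {2} -> NonFiction (id 4, lev 1), Movies (id 6, lev 1).
Iteration 2: rows with parent_id in {4,6} -> Comedy (id 8, lev 2), Music (id 10, lev 2).
Iteration 3: no rows with parent_id in {8,10}; recursion stops.
SUM(lev) = 0 + 1 + 1 + 2 + 2 = 6.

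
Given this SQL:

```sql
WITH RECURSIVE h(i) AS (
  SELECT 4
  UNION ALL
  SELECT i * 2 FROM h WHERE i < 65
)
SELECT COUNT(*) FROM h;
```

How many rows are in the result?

Base: i=4.
Iteration 1: 4 < 65 holds -> i = 4 * 2 = 8.
Iteration 2: 8 < 65 holds -> i = 8 * 2 = 16.
Iteration 3: 16 < 65 holds -> i = 16 * 2 = 32.
Iteration 4: 32 < 65 holds -> i = 32 * 2 = 64.
Iteration 5: 64 < 65 holds -> i = 64 * 2 = 128.
Iteration 6: 128 < 65 fails; recursion stops.
Total rows emitted: 6.

6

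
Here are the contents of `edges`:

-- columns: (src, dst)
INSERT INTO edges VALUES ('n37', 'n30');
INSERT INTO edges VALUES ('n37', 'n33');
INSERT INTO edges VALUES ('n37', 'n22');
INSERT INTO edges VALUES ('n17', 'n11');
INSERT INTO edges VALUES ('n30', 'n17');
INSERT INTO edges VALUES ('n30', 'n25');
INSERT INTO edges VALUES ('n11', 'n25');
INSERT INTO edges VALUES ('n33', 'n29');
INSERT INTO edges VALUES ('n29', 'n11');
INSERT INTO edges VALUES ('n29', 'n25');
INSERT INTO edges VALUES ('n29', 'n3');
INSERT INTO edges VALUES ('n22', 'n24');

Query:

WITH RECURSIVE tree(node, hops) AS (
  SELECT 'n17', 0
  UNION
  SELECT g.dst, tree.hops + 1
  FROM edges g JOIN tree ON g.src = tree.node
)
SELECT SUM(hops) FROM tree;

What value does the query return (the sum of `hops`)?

Base: (n17, hops=0).
Iteration 1: edges from {n17} -> (n11, hops=1).
Iteration 2: edges from {n11} -> (n25, hops=2).
Iteration 3: no outgoing edges from {n25}; recursion stops.
SUM(hops) = 0 + 1 + 2 = 3.

3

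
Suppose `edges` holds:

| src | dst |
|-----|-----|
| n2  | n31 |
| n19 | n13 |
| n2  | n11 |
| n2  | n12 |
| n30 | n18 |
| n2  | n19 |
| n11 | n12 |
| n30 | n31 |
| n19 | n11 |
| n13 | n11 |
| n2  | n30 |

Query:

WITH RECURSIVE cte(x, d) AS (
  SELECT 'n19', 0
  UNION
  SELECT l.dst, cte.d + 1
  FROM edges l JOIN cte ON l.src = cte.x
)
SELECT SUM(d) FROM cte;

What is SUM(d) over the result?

Base: (n19, d=0).
Iteration 1: edges from {n19} -> (n11, d=1), (n13, d=1).
Iteration 2: edges from {n11,n13} -> (n11, d=2), (n12, d=2).
Iteration 3: edges from {n11,n12} -> (n12, d=3).
Iteration 4: no outgoing edges from {n12}; recursion stops.
SUM(d) = 0 + 1 + 1 + 2 + 2 + 3 = 9.

9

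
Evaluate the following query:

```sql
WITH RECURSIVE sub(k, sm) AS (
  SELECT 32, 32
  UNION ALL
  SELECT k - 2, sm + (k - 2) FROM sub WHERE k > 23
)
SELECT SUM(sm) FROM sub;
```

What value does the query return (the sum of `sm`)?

602

Base: k=32, sm=32.
Iteration 1: 32 > 23 holds -> k = 32 - 2 = 30, sm = 32 + 30 = 62.
Iteration 2: 30 > 23 holds -> k = 30 - 2 = 28, sm = 62 + 28 = 90.
Iteration 3: 28 > 23 holds -> k = 28 - 2 = 26, sm = 90 + 26 = 116.
Iteration 4: 26 > 23 holds -> k = 26 - 2 = 24, sm = 116 + 24 = 140.
Iteration 5: 24 > 23 holds -> k = 24 - 2 = 22, sm = 140 + 22 = 162.
Iteration 6: 22 > 23 fails; recursion stops.
SUM(sm) = 32 + 62 + 90 + 116 + 140 + 162 = 602.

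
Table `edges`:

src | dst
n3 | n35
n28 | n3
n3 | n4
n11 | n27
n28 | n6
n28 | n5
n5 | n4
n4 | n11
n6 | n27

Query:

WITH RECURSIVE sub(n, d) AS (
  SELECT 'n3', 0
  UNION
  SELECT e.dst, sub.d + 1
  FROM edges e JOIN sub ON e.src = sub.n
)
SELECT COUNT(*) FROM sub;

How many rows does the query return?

5

Base: (n3, d=0).
Iteration 1: edges from {n3} -> (n35, d=1), (n4, d=1).
Iteration 2: edges from {n35,n4} -> (n11, d=2).
Iteration 3: edges from {n11} -> (n27, d=3).
Iteration 4: no outgoing edges from {n27}; recursion stops.
Total rows emitted: 5.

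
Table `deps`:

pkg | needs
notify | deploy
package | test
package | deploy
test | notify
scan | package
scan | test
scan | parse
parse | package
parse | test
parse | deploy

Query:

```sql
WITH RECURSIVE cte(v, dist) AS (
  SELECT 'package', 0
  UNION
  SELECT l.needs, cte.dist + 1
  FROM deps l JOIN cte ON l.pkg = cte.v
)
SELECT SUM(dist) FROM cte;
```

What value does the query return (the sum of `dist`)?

Base: (package, dist=0).
Iteration 1: edges from {package} -> (deploy, dist=1), (test, dist=1).
Iteration 2: edges from {deploy,test} -> (notify, dist=2).
Iteration 3: edges from {notify} -> (deploy, dist=3).
Iteration 4: no outgoing edges from {deploy}; recursion stops.
SUM(dist) = 0 + 1 + 1 + 2 + 3 = 7.

7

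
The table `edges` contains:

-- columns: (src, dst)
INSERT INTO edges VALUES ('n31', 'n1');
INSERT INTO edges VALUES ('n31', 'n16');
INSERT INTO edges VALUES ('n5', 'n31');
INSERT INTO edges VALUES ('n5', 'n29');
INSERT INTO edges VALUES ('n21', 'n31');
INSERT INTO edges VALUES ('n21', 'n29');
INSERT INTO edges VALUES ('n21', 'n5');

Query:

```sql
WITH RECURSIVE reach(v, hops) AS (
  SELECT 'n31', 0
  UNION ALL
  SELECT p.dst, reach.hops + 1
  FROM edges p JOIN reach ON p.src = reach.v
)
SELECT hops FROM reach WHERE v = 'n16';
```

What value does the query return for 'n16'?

1

Base: (n31, hops=0).
Iteration 1: edges from {n31} -> (n1, hops=1), (n16, hops=1).
Iteration 2: no outgoing edges from {n1,n16}; recursion stops.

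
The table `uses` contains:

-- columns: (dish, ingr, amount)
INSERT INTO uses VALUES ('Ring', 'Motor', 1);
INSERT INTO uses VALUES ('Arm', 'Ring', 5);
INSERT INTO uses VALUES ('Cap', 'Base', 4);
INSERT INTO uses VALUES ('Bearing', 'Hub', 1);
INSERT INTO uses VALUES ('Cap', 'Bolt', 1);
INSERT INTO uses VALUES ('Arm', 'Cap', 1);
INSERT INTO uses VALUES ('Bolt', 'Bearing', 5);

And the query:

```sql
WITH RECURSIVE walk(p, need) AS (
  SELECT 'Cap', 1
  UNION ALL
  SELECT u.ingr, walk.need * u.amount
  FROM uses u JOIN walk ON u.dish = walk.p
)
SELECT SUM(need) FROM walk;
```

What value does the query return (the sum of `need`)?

Base: (Cap, need=1).
Iteration 1: components of {Cap} -> Base = 1*4 = 4, Bolt = 1*1 = 1.
Iteration 2: components of {Base,Bolt} -> Bearing = 1*5 = 5.
Iteration 3: components of {Bearing} -> Hub = 5*1 = 5.
Iteration 4: no further components; recursion stops.
SUM(need) = 1 + 1 + 4 + 5 + 5 = 16.

16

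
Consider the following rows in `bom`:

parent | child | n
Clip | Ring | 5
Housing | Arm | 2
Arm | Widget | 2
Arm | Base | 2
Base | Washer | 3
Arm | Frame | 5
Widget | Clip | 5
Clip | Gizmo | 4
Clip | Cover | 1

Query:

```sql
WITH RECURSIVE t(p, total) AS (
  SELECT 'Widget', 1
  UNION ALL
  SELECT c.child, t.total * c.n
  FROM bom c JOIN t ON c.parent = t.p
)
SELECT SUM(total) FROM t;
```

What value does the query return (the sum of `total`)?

Base: (Widget, total=1).
Iteration 1: components of {Widget} -> Clip = 1*5 = 5.
Iteration 2: components of {Clip} -> Cover = 5*1 = 5, Gizmo = 5*4 = 20, Ring = 5*5 = 25.
Iteration 3: no further components; recursion stops.
SUM(total) = 1 + 5 + 20 + 5 + 25 = 56.

56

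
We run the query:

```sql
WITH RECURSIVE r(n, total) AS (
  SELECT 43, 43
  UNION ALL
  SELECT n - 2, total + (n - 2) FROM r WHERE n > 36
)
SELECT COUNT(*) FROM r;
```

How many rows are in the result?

Base: n=43, total=43.
Iteration 1: 43 > 36 holds -> n = 43 - 2 = 41, total = 43 + 41 = 84.
Iteration 2: 41 > 36 holds -> n = 41 - 2 = 39, total = 84 + 39 = 123.
Iteration 3: 39 > 36 holds -> n = 39 - 2 = 37, total = 123 + 37 = 160.
Iteration 4: 37 > 36 holds -> n = 37 - 2 = 35, total = 160 + 35 = 195.
Iteration 5: 35 > 36 fails; recursion stops.
Total rows emitted: 5.

5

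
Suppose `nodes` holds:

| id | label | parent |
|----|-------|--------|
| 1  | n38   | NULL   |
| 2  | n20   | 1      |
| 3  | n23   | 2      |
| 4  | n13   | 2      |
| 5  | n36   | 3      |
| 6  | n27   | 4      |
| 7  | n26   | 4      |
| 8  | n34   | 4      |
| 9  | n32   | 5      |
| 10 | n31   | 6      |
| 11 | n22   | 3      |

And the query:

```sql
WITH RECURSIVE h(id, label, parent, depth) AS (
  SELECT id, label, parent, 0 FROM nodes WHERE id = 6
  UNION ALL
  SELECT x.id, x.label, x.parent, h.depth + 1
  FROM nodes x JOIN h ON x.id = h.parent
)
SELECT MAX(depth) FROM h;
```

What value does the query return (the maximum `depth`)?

3

Base: id=6 (n27), parent=4, depth 0.
Iteration 1: join on id=4 -> n13 (id 4, parent=2, depth 1).
Iteration 2: join on id=2 -> n20 (id 2, parent=1, depth 2).
Iteration 3: join on id=1 -> n38 (id 1, parent=NULL, depth 3).
Iteration 4: parent is NULL; no match; recursion stops.
depth values: 0, 1, 2, 3; the maximum is 3.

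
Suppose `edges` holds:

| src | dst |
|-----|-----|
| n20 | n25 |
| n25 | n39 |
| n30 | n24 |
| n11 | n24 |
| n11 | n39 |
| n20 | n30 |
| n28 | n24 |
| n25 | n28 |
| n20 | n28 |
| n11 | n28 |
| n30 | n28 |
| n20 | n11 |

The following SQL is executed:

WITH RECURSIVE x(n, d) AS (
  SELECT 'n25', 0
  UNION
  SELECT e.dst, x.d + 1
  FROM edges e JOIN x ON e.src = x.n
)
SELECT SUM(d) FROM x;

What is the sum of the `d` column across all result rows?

4

Base: (n25, d=0).
Iteration 1: edges from {n25} -> (n28, d=1), (n39, d=1).
Iteration 2: edges from {n28,n39} -> (n24, d=2).
Iteration 3: no outgoing edges from {n24}; recursion stops.
SUM(d) = 0 + 1 + 1 + 2 = 4.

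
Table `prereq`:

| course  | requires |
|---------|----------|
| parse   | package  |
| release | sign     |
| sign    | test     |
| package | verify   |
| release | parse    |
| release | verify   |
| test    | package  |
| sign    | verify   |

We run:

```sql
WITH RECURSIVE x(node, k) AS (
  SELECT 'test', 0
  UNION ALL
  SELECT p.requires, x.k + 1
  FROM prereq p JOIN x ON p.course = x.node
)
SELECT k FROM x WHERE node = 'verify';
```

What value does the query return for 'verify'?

2

Base: (test, k=0).
Iteration 1: edges from {test} -> (package, k=1).
Iteration 2: edges from {package} -> (verify, k=2).
Iteration 3: no outgoing edges from {verify}; recursion stops.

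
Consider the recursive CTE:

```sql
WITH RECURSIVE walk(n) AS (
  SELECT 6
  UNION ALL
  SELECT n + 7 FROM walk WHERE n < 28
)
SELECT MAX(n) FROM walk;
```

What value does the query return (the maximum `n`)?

Base: n=6.
Iteration 1: 6 < 28 holds -> n = 6 + 7 = 13.
Iteration 2: 13 < 28 holds -> n = 13 + 7 = 20.
Iteration 3: 20 < 28 holds -> n = 20 + 7 = 27.
Iteration 4: 27 < 28 holds -> n = 27 + 7 = 34.
Iteration 5: 34 < 28 fails; recursion stops.
n values: 6, 13, 20, 27, 34; the maximum is 34.

34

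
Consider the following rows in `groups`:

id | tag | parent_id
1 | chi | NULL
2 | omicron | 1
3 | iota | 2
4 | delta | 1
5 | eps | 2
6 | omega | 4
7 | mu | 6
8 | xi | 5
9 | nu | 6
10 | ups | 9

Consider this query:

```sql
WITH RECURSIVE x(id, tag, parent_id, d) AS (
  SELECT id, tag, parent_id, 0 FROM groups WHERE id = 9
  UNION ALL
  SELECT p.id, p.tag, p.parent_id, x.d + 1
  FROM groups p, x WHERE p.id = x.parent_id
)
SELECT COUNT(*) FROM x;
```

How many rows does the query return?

Base: id=9 (nu), parent_id=6, d 0.
Iteration 1: join on id=6 -> omega (id 6, parent_id=4, d 1).
Iteration 2: join on id=4 -> delta (id 4, parent_id=1, d 2).
Iteration 3: join on id=1 -> chi (id 1, parent_id=NULL, d 3).
Iteration 4: parent_id is NULL; no match; recursion stops.
Total rows emitted: 4.

4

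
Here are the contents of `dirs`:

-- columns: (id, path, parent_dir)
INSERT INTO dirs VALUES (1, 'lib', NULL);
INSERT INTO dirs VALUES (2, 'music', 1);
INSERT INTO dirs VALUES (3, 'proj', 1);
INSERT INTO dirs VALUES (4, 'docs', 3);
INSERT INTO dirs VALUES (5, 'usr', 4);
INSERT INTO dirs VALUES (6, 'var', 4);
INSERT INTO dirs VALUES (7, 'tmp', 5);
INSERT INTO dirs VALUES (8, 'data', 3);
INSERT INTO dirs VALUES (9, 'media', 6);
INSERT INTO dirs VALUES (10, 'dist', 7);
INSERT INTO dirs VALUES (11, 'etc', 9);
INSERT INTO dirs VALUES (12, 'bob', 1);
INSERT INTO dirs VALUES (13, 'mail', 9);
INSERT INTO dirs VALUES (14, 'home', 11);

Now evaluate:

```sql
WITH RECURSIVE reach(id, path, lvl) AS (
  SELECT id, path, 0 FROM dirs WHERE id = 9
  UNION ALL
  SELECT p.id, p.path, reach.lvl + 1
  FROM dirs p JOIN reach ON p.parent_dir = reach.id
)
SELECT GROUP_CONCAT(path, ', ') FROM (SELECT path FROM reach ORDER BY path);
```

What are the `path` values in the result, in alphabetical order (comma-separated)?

Base: id=9 (media) at lvl 0.
Iteration 1: rows with parent_dir in {9} -> etc (id 11, lvl 1), mail (id 13, lvl 1).
Iteration 2: rows with parent_dir in {11,13} -> home (id 14, lvl 2).
Iteration 3: no rows with parent_dir in {14}; recursion stops.

etc, home, mail, media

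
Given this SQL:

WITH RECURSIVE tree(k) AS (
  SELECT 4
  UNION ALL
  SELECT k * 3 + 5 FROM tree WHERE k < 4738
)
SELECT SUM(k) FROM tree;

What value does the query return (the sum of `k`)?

Base: k=4.
Iteration 1: 4 < 4738 holds -> k = 4 * 3 + 5 = 17.
Iteration 2: 17 < 4738 holds -> k = 17 * 3 + 5 = 56.
Iteration 3: 56 < 4738 holds -> k = 56 * 3 + 5 = 173.
Iteration 4: 173 < 4738 holds -> k = 173 * 3 + 5 = 524.
Iteration 5: 524 < 4738 holds -> k = 524 * 3 + 5 = 1577.
Iteration 6: 1577 < 4738 holds -> k = 1577 * 3 + 5 = 4736.
Iteration 7: 4736 < 4738 holds -> k = 4736 * 3 + 5 = 14213.
Iteration 8: 14213 < 4738 fails; recursion stops.
SUM(k) = 4 + 17 + 56 + 173 + 524 + 1577 + 4736 + 14213 = 21300.

21300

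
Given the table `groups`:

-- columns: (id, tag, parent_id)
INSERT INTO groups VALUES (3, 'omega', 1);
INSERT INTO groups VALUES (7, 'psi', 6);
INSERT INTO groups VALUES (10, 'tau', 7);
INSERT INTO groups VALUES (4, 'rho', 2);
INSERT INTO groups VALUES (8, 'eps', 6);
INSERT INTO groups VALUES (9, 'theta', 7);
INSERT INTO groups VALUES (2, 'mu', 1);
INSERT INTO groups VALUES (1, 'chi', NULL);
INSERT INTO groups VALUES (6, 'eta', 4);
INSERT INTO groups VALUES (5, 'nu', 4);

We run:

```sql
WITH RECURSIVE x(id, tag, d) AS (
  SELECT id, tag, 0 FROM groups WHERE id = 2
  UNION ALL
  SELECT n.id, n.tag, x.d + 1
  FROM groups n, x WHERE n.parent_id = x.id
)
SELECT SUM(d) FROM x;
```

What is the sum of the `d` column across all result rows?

Base: id=2 (mu) at d 0.
Iteration 1: rows with parent_id in {2} -> rho (id 4, d 1).
Iteration 2: rows with parent_id in {4} -> nu (id 5, d 2), eta (id 6, d 2).
Iteration 3: rows with parent_id in {5,6} -> psi (id 7, d 3), eps (id 8, d 3).
Iteration 4: rows with parent_id in {7,8} -> theta (id 9, d 4), tau (id 10, d 4).
Iteration 5: no rows with parent_id in {9,10}; recursion stops.
SUM(d) = 0 + 1 + 2 + 2 + 3 + 3 + 4 + 4 = 19.

19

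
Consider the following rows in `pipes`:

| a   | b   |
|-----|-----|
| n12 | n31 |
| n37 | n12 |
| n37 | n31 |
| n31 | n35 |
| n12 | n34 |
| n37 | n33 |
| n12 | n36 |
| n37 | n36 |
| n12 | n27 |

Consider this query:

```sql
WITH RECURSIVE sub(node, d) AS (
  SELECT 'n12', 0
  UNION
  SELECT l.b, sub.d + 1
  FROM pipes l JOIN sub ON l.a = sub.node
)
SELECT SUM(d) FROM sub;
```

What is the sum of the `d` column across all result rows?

Base: (n12, d=0).
Iteration 1: edges from {n12} -> (n27, d=1), (n31, d=1), (n34, d=1), (n36, d=1).
Iteration 2: edges from {n27,n31,n34,n36} -> (n35, d=2).
Iteration 3: no outgoing edges from {n35}; recursion stops.
SUM(d) = 0 + 1 + 1 + 1 + 1 + 2 = 6.

6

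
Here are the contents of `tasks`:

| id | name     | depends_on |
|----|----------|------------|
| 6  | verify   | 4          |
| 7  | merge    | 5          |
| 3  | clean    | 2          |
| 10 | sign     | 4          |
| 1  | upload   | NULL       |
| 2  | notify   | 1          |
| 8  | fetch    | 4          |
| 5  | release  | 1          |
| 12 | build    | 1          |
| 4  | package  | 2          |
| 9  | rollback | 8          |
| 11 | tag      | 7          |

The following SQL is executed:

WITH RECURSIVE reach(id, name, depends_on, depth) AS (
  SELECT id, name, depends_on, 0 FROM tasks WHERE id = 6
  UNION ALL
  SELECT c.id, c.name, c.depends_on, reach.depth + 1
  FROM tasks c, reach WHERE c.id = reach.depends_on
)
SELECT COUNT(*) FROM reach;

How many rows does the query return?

Base: id=6 (verify), depends_on=4, depth 0.
Iteration 1: join on id=4 -> package (id 4, depends_on=2, depth 1).
Iteration 2: join on id=2 -> notify (id 2, depends_on=1, depth 2).
Iteration 3: join on id=1 -> upload (id 1, depends_on=NULL, depth 3).
Iteration 4: depends_on is NULL; no match; recursion stops.
Total rows emitted: 4.

4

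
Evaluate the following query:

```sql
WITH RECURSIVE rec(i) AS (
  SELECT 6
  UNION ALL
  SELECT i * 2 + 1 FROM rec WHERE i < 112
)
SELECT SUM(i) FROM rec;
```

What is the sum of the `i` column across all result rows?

435

Base: i=6.
Iteration 1: 6 < 112 holds -> i = 6 * 2 + 1 = 13.
Iteration 2: 13 < 112 holds -> i = 13 * 2 + 1 = 27.
Iteration 3: 27 < 112 holds -> i = 27 * 2 + 1 = 55.
Iteration 4: 55 < 112 holds -> i = 55 * 2 + 1 = 111.
Iteration 5: 111 < 112 holds -> i = 111 * 2 + 1 = 223.
Iteration 6: 223 < 112 fails; recursion stops.
SUM(i) = 6 + 13 + 27 + 55 + 111 + 223 = 435.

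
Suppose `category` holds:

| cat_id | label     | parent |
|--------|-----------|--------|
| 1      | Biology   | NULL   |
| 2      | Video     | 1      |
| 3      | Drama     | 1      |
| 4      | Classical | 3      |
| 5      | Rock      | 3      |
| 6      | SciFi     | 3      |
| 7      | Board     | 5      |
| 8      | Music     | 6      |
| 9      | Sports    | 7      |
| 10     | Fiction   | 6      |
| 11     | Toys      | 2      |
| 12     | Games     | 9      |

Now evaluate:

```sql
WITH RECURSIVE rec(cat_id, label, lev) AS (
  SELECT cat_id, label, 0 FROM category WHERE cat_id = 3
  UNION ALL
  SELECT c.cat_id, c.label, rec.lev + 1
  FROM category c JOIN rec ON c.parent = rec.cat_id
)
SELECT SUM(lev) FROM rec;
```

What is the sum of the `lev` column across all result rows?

Base: cat_id=3 (Drama) at lev 0.
Iteration 1: rows with parent in {3} -> Classical (id 4, lev 1), Rock (id 5, lev 1), SciFi (id 6, lev 1).
Iteration 2: rows with parent in {4,5,6} -> Board (id 7, lev 2), Music (id 8, lev 2), Fiction (id 10, lev 2).
Iteration 3: rows with parent in {7,8,10} -> Sports (id 9, lev 3).
Iteration 4: rows with parent in {9} -> Games (id 12, lev 4).
Iteration 5: no rows with parent in {12}; recursion stops.
SUM(lev) = 0 + 1 + 1 + 1 + 2 + 2 + 2 + 3 + 4 = 16.

16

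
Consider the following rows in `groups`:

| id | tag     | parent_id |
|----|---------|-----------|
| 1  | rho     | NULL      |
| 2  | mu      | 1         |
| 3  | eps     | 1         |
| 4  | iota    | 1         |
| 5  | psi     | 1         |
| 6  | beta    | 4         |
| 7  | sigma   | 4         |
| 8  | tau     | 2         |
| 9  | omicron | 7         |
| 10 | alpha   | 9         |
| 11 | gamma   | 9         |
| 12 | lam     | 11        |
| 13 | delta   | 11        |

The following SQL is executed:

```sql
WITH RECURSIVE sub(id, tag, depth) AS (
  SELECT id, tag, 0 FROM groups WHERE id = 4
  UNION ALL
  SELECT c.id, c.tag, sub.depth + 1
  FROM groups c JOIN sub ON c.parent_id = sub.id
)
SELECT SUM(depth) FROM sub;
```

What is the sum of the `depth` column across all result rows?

18

Base: id=4 (iota) at depth 0.
Iteration 1: rows with parent_id in {4} -> beta (id 6, depth 1), sigma (id 7, depth 1).
Iteration 2: rows with parent_id in {6,7} -> omicron (id 9, depth 2).
Iteration 3: rows with parent_id in {9} -> alpha (id 10, depth 3), gamma (id 11, depth 3).
Iteration 4: rows with parent_id in {10,11} -> lam (id 12, depth 4), delta (id 13, depth 4).
Iteration 5: no rows with parent_id in {12,13}; recursion stops.
SUM(depth) = 0 + 1 + 1 + 2 + 3 + 3 + 4 + 4 = 18.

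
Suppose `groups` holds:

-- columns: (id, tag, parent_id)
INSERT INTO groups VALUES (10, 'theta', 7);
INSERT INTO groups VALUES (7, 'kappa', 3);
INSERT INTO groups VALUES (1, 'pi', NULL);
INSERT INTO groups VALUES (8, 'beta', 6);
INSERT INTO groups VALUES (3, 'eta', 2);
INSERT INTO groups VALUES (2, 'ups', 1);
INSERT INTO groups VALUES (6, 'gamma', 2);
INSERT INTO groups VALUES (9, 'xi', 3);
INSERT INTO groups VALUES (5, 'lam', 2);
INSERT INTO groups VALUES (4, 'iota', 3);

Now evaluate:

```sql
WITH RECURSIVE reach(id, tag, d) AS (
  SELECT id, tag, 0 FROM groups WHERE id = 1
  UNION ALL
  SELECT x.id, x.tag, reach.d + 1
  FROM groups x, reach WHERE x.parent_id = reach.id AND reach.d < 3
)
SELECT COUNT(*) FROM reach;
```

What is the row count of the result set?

9

Base: id=1 (pi) at d 0.
Iteration 1: rows with parent_id in {1} -> ups (id 2, d 1).
Iteration 2: rows with parent_id in {2} -> eta (id 3, d 2), lam (id 5, d 2), gamma (id 6, d 2).
Iteration 3: rows with parent_id in {3,5,6} -> iota (id 4, d 3), kappa (id 7, d 3), beta (id 8, d 3), xi (id 9, d 3).
Iteration 4: d < 3 fails for all current rows; recursion stops.
Total rows emitted: 9.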